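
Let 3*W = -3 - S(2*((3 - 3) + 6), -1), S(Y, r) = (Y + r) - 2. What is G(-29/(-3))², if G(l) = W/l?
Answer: 144/841 ≈ 0.17122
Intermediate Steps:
S(Y, r) = -2 + Y + r
W = -4 (W = (-3 - (-2 + 2*((3 - 3) + 6) - 1))/3 = (-3 - (-2 + 2*(0 + 6) - 1))/3 = (-3 - (-2 + 2*6 - 1))/3 = (-3 - (-2 + 12 - 1))/3 = (-3 - 1*9)/3 = (-3 - 9)/3 = (⅓)*(-12) = -4)
G(l) = -4/l
G(-29/(-3))² = (-4/((-29/(-3))))² = (-4/((-29*(-⅓))))² = (-4/29/3)² = (-4*3/29)² = (-12/29)² = 144/841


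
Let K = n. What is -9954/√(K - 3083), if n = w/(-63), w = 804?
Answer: 9954*I*√1365231/65011 ≈ 178.9*I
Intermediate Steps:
n = -268/21 (n = 804/(-63) = 804*(-1/63) = -268/21 ≈ -12.762)
K = -268/21 ≈ -12.762
-9954/√(K - 3083) = -9954/√(-268/21 - 3083) = -9954*(-I*√1365231/65011) = -(-9954)*I*√1365231/65011 = 9954*I*√1365231/65011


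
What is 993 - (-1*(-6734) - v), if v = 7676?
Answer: 1935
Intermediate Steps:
993 - (-1*(-6734) - v) = 993 - (-1*(-6734) - 1*7676) = 993 - (6734 - 7676) = 993 - 1*(-942) = 993 + 942 = 1935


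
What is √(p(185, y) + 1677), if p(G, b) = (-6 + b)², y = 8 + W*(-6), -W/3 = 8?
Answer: √22993 ≈ 151.63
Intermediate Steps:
W = -24 (W = -3*8 = -24)
y = 152 (y = 8 - 24*(-6) = 8 + 144 = 152)
√(p(185, y) + 1677) = √((-6 + 152)² + 1677) = √(146² + 1677) = √(21316 + 1677) = √22993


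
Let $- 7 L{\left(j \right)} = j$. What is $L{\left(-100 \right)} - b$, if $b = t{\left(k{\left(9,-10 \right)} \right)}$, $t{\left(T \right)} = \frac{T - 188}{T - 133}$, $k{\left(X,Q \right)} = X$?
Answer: $\frac{11147}{868} \approx 12.842$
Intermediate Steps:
$t{\left(T \right)} = \frac{-188 + T}{-133 + T}$
$L{\left(j \right)} = - \frac{j}{7}$
$b = \frac{179}{124}$ ($b = \frac{-188 + 9}{-133 + 9} = \frac{1}{-124} \left(-179\right) = \left(- \frac{1}{124}\right) \left(-179\right) = \frac{179}{124} \approx 1.4435$)
$L{\left(-100 \right)} - b = \left(- \frac{1}{7}\right) \left(-100\right) - \frac{179}{124} = \frac{100}{7} - \frac{179}{124} = \frac{11147}{868}$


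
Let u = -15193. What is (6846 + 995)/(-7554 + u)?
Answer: -7841/22747 ≈ -0.34470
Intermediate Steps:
(6846 + 995)/(-7554 + u) = (6846 + 995)/(-7554 - 15193) = 7841/(-22747) = 7841*(-1/22747) = -7841/22747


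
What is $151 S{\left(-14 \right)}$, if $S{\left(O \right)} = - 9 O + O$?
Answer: $16912$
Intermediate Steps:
$S{\left(O \right)} = - 8 O$
$151 S{\left(-14 \right)} = 151 \left(\left(-8\right) \left(-14\right)\right) = 151 \cdot 112 = 16912$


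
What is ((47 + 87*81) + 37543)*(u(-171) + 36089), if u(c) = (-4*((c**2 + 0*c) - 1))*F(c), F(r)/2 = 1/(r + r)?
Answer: 93561815341/57 ≈ 1.6414e+9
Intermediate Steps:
F(r) = 1/r (F(r) = 2/(r + r) = 2/((2*r)) = 2*(1/(2*r)) = 1/r)
u(c) = (4 - 4*c**2)/c (u(c) = (-4*((c**2 + 0*c) - 1))/c = (-4*((c**2 + 0) - 1))/c = (-4*(c**2 - 1))/c = (-4*(-1 + c**2))/c = (4 - 4*c**2)/c)
((47 + 87*81) + 37543)*(u(-171) + 36089) = ((47 + 87*81) + 37543)*((-4*(-171) + 4/(-171)) + 36089) = ((47 + 7047) + 37543)*((684 + 4*(-1/171)) + 36089) = (7094 + 37543)*((684 - 4/171) + 36089) = 44637*(116960/171 + 36089) = 44637*(6288179/171) = 93561815341/57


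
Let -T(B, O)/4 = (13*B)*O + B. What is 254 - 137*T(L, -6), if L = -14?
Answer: 590998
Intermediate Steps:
T(B, O) = -4*B - 52*B*O (T(B, O) = -4*((13*B)*O + B) = -4*(13*B*O + B) = -4*(B + 13*B*O) = -4*B - 52*B*O)
254 - 137*T(L, -6) = 254 - (-548)*(-14)*(1 + 13*(-6)) = 254 - (-548)*(-14)*(1 - 78) = 254 - (-548)*(-14)*(-77) = 254 - 137*(-4312) = 254 + 590744 = 590998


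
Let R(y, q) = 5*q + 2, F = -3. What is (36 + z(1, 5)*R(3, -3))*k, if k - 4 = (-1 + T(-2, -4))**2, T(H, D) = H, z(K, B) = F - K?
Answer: 1144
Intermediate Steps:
R(y, q) = 2 + 5*q
z(K, B) = -3 - K
k = 13 (k = 4 + (-1 - 2)**2 = 4 + (-3)**2 = 4 + 9 = 13)
(36 + z(1, 5)*R(3, -3))*k = (36 + (-3 - 1*1)*(2 + 5*(-3)))*13 = (36 + (-3 - 1)*(2 - 15))*13 = (36 - 4*(-13))*13 = (36 + 52)*13 = 88*13 = 1144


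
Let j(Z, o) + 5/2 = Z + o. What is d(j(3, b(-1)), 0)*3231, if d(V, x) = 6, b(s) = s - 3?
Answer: 19386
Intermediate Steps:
b(s) = -3 + s
j(Z, o) = -5/2 + Z + o (j(Z, o) = -5/2 + (Z + o) = -5/2 + Z + o)
d(j(3, b(-1)), 0)*3231 = 6*3231 = 19386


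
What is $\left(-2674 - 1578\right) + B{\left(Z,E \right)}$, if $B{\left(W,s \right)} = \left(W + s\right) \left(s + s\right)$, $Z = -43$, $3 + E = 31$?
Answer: $-5092$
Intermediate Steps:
$E = 28$ ($E = -3 + 31 = 28$)
$B{\left(W,s \right)} = 2 s \left(W + s\right)$ ($B{\left(W,s \right)} = \left(W + s\right) 2 s = 2 s \left(W + s\right)$)
$\left(-2674 - 1578\right) + B{\left(Z,E \right)} = \left(-2674 - 1578\right) + 2 \cdot 28 \left(-43 + 28\right) = -4252 + 2 \cdot 28 \left(-15\right) = -4252 - 840 = -5092$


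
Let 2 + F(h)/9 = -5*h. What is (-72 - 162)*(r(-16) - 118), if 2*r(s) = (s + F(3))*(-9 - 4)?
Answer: -229437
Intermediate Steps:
F(h) = -18 - 45*h (F(h) = -18 + 9*(-5*h) = -18 - 45*h)
r(s) = 1989/2 - 13*s/2 (r(s) = ((s + (-18 - 45*3))*(-9 - 4))/2 = ((s + (-18 - 135))*(-13))/2 = ((s - 153)*(-13))/2 = ((-153 + s)*(-13))/2 = (1989 - 13*s)/2 = 1989/2 - 13*s/2)
(-72 - 162)*(r(-16) - 118) = (-72 - 162)*((1989/2 - 13/2*(-16)) - 118) = -234*((1989/2 + 104) - 118) = -234*(2197/2 - 118) = -234*1961/2 = -229437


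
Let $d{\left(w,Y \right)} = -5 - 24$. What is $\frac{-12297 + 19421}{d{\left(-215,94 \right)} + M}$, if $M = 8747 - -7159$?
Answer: $\frac{7124}{15877} \approx 0.4487$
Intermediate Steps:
$M = 15906$ ($M = 8747 + 7159 = 15906$)
$d{\left(w,Y \right)} = -29$ ($d{\left(w,Y \right)} = -5 - 24 = -29$)
$\frac{-12297 + 19421}{d{\left(-215,94 \right)} + M} = \frac{-12297 + 19421}{-29 + 15906} = \frac{7124}{15877}$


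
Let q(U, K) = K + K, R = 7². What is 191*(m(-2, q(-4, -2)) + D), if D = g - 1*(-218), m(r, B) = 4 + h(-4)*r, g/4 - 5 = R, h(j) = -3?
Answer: 84804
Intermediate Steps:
R = 49
g = 216 (g = 20 + 4*49 = 20 + 196 = 216)
q(U, K) = 2*K
m(r, B) = 4 - 3*r
D = 434 (D = 216 - 1*(-218) = 216 + 218 = 434)
191*(m(-2, q(-4, -2)) + D) = 191*((4 - 3*(-2)) + 434) = 191*((4 + 6) + 434) = 191*(10 + 434) = 191*444 = 84804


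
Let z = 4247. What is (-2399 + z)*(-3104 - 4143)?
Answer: -13392456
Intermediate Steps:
(-2399 + z)*(-3104 - 4143) = (-2399 + 4247)*(-3104 - 4143) = 1848*(-7247) = -13392456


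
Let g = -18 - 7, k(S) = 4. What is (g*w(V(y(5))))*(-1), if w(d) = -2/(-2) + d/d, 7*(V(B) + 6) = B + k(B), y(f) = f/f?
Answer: 50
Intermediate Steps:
y(f) = 1
V(B) = -38/7 + B/7 (V(B) = -6 + (B + 4)/7 = -6 + (4 + B)/7 = -6 + (4/7 + B/7) = -38/7 + B/7)
g = -25
w(d) = 2 (w(d) = -2*(-½) + 1 = 1 + 1 = 2)
(g*w(V(y(5))))*(-1) = -25*2*(-1) = -50*(-1) = 50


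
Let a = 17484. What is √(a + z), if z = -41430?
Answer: I*√23946 ≈ 154.74*I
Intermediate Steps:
√(a + z) = √(17484 - 41430) = √(-23946) = I*√23946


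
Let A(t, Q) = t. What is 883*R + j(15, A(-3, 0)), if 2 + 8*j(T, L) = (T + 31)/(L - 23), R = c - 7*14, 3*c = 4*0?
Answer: -8999585/104 ≈ -86535.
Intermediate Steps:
c = 0 (c = (4*0)/3 = (⅓)*0 = 0)
R = -98 (R = 0 - 7*14 = 0 - 98 = -98)
j(T, L) = -¼ + (31 + T)/(8*(-23 + L)) (j(T, L) = -¼ + ((T + 31)/(L - 23))/8 = -¼ + ((31 + T)/(-23 + L))/8 = -¼ + (31 + T)/(8*(-23 + L)))
883*R + j(15, A(-3, 0)) = 883*(-98) + (77 + 15 - 2*(-3))/(8*(-23 - 3)) = -86534 + (⅛)*(77 + 15 + 6)/(-26) = -86534 + (⅛)*(-1/26)*98 = -86534 - 49/104 = -8999585/104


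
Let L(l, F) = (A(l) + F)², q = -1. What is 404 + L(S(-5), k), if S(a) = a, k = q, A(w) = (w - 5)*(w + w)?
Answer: 10205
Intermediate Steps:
A(w) = 2*w*(-5 + w) (A(w) = (-5 + w)*(2*w) = 2*w*(-5 + w))
k = -1
L(l, F) = (F + 2*l*(-5 + l))² (L(l, F) = (2*l*(-5 + l) + F)² = (F + 2*l*(-5 + l))²)
404 + L(S(-5), k) = 404 + (-1 + 2*(-5)*(-5 - 5))² = 404 + (-1 + 2*(-5)*(-10))² = 404 + (-1 + 100)² = 404 + 99² = 404 + 9801 = 10205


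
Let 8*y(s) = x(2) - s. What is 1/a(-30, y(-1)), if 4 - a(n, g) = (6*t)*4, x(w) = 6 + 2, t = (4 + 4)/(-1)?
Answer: 1/196 ≈ 0.0051020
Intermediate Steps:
t = -8 (t = 8*(-1) = -8)
x(w) = 8
y(s) = 1 - s/8 (y(s) = (8 - s)/8 = 1 - s/8)
a(n, g) = 196 (a(n, g) = 4 - 6*(-8)*4 = 4 - (-48)*4 = 4 - 1*(-192) = 4 + 192 = 196)
1/a(-30, y(-1)) = 1/196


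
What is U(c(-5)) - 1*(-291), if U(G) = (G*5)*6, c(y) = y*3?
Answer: -159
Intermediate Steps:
c(y) = 3*y
U(G) = 30*G (U(G) = (5*G)*6 = 30*G)
U(c(-5)) - 1*(-291) = 30*(3*(-5)) - 1*(-291) = 30*(-15) + 291 = -450 + 291 = -159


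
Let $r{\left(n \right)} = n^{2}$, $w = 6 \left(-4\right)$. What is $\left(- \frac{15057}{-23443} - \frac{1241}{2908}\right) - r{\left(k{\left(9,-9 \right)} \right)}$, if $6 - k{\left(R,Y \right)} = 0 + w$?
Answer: $- \frac{8762903801}{9738892} \approx -899.78$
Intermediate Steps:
$w = -24$
$k{\left(R,Y \right)} = 30$ ($k{\left(R,Y \right)} = 6 - \left(0 - 24\right) = 6 - -24 = 6 + 24 = 30$)
$\left(- \frac{15057}{-23443} - \frac{1241}{2908}\right) - r{\left(k{\left(9,-9 \right)} \right)} = \left(- \frac{15057}{-23443} - \frac{1241}{2908}\right) - 30^{2} = \left(\left(-15057\right) \left(- \frac{1}{23443}\right) - \frac{1241}{2908}\right) - 900 = \left(\frac{2151}{3349} - \frac{1241}{2908}\right) - 900 = \frac{2098999}{9738892} - 900 = - \frac{8762903801}{9738892}$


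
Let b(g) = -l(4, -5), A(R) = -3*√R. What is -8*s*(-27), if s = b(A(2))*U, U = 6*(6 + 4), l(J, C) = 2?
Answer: -25920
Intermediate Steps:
b(g) = -2 (b(g) = -1*2 = -2)
U = 60 (U = 6*10 = 60)
s = -120 (s = -2*60 = -120)
-8*s*(-27) = -8*(-120)*(-27) = 960*(-27) = -25920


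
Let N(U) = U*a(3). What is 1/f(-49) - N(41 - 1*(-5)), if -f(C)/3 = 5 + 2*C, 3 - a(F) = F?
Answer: 1/279 ≈ 0.0035842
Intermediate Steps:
a(F) = 3 - F
f(C) = -15 - 6*C (f(C) = -3*(5 + 2*C) = -15 - 6*C)
N(U) = 0 (N(U) = U*(3 - 1*3) = U*(3 - 3) = U*0 = 0)
1/f(-49) - N(41 - 1*(-5)) = 1/(-15 - 6*(-49)) - 1*0 = 1/(-15 + 294) + 0 = 1/279 + 0 = 1/279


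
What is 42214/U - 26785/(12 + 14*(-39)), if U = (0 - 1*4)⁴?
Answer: 7349809/34176 ≈ 215.06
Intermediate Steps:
U = 256 (U = (0 - 4)⁴ = (-4)⁴ = 256)
42214/U - 26785/(12 + 14*(-39)) = 42214/256 - 26785/(12 + 14*(-39)) = 42214*(1/256) - 26785/(12 - 546) = 21107/128 - 26785/(-534) = 21107/128 - 26785*(-1/534) = 21107/128 + 26785/534 = 7349809/34176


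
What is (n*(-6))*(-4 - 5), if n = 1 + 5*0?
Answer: 54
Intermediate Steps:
n = 1 (n = 1 + 0 = 1)
(n*(-6))*(-4 - 5) = (1*(-6))*(-4 - 5) = -6*(-9) = 54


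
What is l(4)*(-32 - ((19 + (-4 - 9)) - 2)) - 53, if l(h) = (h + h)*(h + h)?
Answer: -2357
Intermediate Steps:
l(h) = 4*h² (l(h) = (2*h)*(2*h) = 4*h²)
l(4)*(-32 - ((19 + (-4 - 9)) - 2)) - 53 = (4*4²)*(-32 - ((19 + (-4 - 9)) - 2)) - 53 = (4*16)*(-32 - ((19 - 13) - 2)) - 53 = 64*(-32 - (6 - 2)) - 53 = 64*(-32 - 1*4) - 53 = 64*(-32 - 4) - 53 = 64*(-36) - 53 = -2304 - 53 = -2357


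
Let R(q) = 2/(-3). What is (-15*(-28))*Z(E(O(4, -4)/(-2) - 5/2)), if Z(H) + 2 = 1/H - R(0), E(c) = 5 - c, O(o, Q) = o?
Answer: -9800/19 ≈ -515.79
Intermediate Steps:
R(q) = -2/3 (R(q) = 2*(-1/3) = -2/3)
Z(H) = -4/3 + 1/H (Z(H) = -2 + (1/H - 1*(-2/3)) = -2 + (1/H + 2/3) = -2 + (2/3 + 1/H) = -4/3 + 1/H)
(-15*(-28))*Z(E(O(4, -4)/(-2) - 5/2)) = (-15*(-28))*(-4/3 + 1/(5 - (4/(-2) - 5/2))) = 420*(-4/3 + 1/(5 - (4*(-1/2) - 5*1/2))) = 420*(-4/3 + 1/(5 - (-2 - 5/2))) = 420*(-4/3 + 1/(5 - 1*(-9/2))) = 420*(-4/3 + 1/(5 + 9/2)) = 420*(-4/3 + 1/(19/2)) = 420*(-4/3 + 2/19) = 420*(-70/57) = -9800/19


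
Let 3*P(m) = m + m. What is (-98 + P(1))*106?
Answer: -30952/3 ≈ -10317.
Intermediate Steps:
P(m) = 2*m/3 (P(m) = (m + m)/3 = (2*m)/3 = 2*m/3)
(-98 + P(1))*106 = (-98 + (⅔)*1)*106 = (-98 + ⅔)*106 = -292/3*106 = -30952/3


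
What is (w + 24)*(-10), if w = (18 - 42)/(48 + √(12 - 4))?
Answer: -67440/287 - 60*√2/287 ≈ -235.28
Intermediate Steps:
w = -24/(48 + 2*√2) (w = -24/(48 + √8) = -24/(48 + 2*√2) ≈ -0.47218)
(w + 24)*(-10) = ((-144/287 + 6*√2/287) + 24)*(-10) = (6744/287 + 6*√2/287)*(-10) = -67440/287 - 60*√2/287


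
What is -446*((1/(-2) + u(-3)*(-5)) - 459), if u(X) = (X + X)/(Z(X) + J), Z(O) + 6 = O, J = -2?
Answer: 2267687/11 ≈ 2.0615e+5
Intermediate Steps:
Z(O) = -6 + O
u(X) = 2*X/(-8 + X) (u(X) = (X + X)/((-6 + X) - 2) = (2*X)/(-8 + X) = 2*X/(-8 + X))
-446*((1/(-2) + u(-3)*(-5)) - 459) = -446*((1/(-2) + (2*(-3)/(-8 - 3))*(-5)) - 459) = -446*((-1/2 + (2*(-3)/(-11))*(-5)) - 459) = -446*((-1/2 + (2*(-3)*(-1/11))*(-5)) - 459) = -446*((-1/2 + (6/11)*(-5)) - 459) = -446*((-1/2 - 30/11) - 459) = -446*(-71/22 - 459) = -446*(-10169/22) = 2267687/11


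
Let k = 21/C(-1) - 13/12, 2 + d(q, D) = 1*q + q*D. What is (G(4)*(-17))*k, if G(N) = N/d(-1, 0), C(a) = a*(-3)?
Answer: 1207/9 ≈ 134.11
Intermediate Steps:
d(q, D) = -2 + q + D*q (d(q, D) = -2 + (1*q + q*D) = -2 + (q + D*q) = -2 + q + D*q)
C(a) = -3*a
G(N) = -N/3 (G(N) = N/(-2 - 1 + 0*(-1)) = N/(-2 - 1 + 0) = N/(-3) = N*(-⅓) = -N/3)
k = 71/12 (k = 21/((-3*(-1))) - 13/12 = 21/3 - 13*1/12 = 21*(⅓) - 13/12 = 7 - 13/12 = 71/12 ≈ 5.9167)
(G(4)*(-17))*k = (-⅓*4*(-17))*(71/12) = -4/3*(-17)*(71/12) = (68/3)*(71/12) = 1207/9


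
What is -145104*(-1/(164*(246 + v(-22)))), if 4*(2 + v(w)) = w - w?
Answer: 9069/2501 ≈ 3.6261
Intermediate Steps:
v(w) = -2 (v(w) = -2 + (w - w)/4 = -2 + (1/4)*0 = -2 + 0 = -2)
-145104*(-1/(164*(246 + v(-22)))) = -145104*(-1/(164*(246 - 2))) = -145104/(244*(-164)) = -145104/(-40016) = -145104*(-1/40016) = 9069/2501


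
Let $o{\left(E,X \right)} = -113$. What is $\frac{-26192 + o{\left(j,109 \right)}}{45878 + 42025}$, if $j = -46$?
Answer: $- \frac{26305}{87903} \approx -0.29925$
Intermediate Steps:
$\frac{-26192 + o{\left(j,109 \right)}}{45878 + 42025} = \frac{-26192 - 113}{45878 + 42025} = - \frac{26305}{87903}$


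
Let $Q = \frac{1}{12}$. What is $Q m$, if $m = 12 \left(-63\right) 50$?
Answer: $-3150$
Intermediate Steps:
$Q = \frac{1}{12} \approx 0.083333$
$m = -37800$ ($m = \left(-756\right) 50 = -37800$)
$Q m = \frac{1}{12} \left(-37800\right) = -3150$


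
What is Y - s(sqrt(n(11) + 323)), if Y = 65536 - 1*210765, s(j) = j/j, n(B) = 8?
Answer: -145230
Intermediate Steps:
s(j) = 1
Y = -145229 (Y = 65536 - 210765 = -145229)
Y - s(sqrt(n(11) + 323)) = -145229 - 1*1 = -145229 - 1 = -145230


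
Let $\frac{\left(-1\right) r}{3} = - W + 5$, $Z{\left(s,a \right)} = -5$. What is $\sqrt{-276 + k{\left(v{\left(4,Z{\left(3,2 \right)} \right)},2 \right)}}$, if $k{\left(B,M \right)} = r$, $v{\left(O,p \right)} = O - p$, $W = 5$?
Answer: $2 i \sqrt{69} \approx 16.613 i$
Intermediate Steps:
$r = 0$ ($r = - 3 \left(\left(-1\right) 5 + 5\right) = - 3 \left(-5 + 5\right) = \left(-3\right) 0 = 0$)
$k{\left(B,M \right)} = 0$
$\sqrt{-276 + k{\left(v{\left(4,Z{\left(3,2 \right)} \right)},2 \right)}} = \sqrt{-276 + 0} = \sqrt{-276} = 2 i \sqrt{69}$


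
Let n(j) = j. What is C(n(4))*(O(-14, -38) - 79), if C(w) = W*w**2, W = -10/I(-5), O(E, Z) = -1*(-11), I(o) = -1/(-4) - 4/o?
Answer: 217600/21 ≈ 10362.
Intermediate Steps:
I(o) = 1/4 - 4/o (I(o) = -1*(-1/4) - 4/o = 1/4 - 4/o)
O(E, Z) = 11
W = -200/21 (W = -10*(-20/(-16 - 5)) = -10/((1/4)*(-1/5)*(-21)) = -10/21/20 = -10*20/21 = -200/21 ≈ -9.5238)
C(w) = -200*w**2/21
C(n(4))*(O(-14, -38) - 79) = (-200/21*4**2)*(11 - 79) = -200/21*16*(-68) = -3200/21*(-68) = 217600/21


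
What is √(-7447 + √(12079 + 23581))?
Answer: √(-7447 + 2*√8915) ≈ 85.195*I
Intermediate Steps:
√(-7447 + √(12079 + 23581)) = √(-7447 + √35660) = √(-7447 + 2*√8915)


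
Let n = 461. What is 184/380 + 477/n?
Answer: 66521/43795 ≈ 1.5189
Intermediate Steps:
184/380 + 477/n = 184/380 + 477/461 = 184*(1/380) + 477*(1/461) = 46/95 + 477/461 = 66521/43795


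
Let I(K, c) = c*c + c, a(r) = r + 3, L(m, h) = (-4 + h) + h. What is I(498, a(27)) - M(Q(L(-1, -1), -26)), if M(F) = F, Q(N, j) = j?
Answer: 956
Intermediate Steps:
L(m, h) = -4 + 2*h
a(r) = 3 + r
I(K, c) = c + c**2 (I(K, c) = c**2 + c = c + c**2)
I(498, a(27)) - M(Q(L(-1, -1), -26)) = (3 + 27)*(1 + (3 + 27)) - 1*(-26) = 30*(1 + 30) + 26 = 30*31 + 26 = 930 + 26 = 956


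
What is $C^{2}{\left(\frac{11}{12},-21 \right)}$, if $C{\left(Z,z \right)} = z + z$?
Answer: $1764$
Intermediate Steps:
$C{\left(Z,z \right)} = 2 z$
$C^{2}{\left(\frac{11}{12},-21 \right)} = \left(2 \left(-21\right)\right)^{2} = \left(-42\right)^{2} = 1764$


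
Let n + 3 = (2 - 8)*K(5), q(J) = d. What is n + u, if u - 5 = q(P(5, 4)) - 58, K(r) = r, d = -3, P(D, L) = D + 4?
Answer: -89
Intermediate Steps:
P(D, L) = 4 + D
q(J) = -3
n = -33 (n = -3 + (2 - 8)*5 = -3 - 6*5 = -3 - 30 = -33)
u = -56 (u = 5 + (-3 - 58) = 5 - 61 = -56)
n + u = -33 - 56 = -89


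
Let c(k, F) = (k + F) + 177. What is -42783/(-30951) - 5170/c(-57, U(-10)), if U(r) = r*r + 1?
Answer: -50187209/2280057 ≈ -22.011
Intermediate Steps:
U(r) = 1 + r**2 (U(r) = r**2 + 1 = 1 + r**2)
c(k, F) = 177 + F + k (c(k, F) = (F + k) + 177 = 177 + F + k)
-42783/(-30951) - 5170/c(-57, U(-10)) = -42783/(-30951) - 5170/(177 + (1 + (-10)**2) - 57) = -42783*(-1/30951) - 5170/(177 + (1 + 100) - 57) = 14261/10317 - 5170/(177 + 101 - 57) = 14261/10317 - 5170/221 = -50187209/2280057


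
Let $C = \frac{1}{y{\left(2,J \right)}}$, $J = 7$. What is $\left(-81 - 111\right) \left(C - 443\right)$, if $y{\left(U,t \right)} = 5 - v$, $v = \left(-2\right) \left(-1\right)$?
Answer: $84992$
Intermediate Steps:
$v = 2$
$y{\left(U,t \right)} = 3$ ($y{\left(U,t \right)} = 5 - 2 = 3$)
$C = \frac{1}{3} \approx 0.33333$
$\left(-81 - 111\right) \left(C - 443\right) = \left(-81 - 111\right) \left(\frac{1}{3} - 443\right) = \left(-192\right) \left(- \frac{1328}{3}\right) = 84992$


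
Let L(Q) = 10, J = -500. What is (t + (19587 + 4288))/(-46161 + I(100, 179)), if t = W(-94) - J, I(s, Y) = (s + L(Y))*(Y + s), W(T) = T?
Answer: -24281/15471 ≈ -1.5695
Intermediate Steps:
I(s, Y) = (10 + s)*(Y + s) (I(s, Y) = (s + 10)*(Y + s) = (10 + s)*(Y + s))
t = 406 (t = -94 - 1*(-500) = -94 + 500 = 406)
(t + (19587 + 4288))/(-46161 + I(100, 179)) = (406 + (19587 + 4288))/(-46161 + (100² + 10*179 + 10*100 + 179*100)) = (406 + 23875)/(-46161 + (10000 + 1790 + 1000 + 17900)) = 24281/(-46161 + 30690) = 24281/(-15471) = 24281*(-1/15471) = -24281/15471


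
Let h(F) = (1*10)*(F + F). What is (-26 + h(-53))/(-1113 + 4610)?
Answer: -1086/3497 ≈ -0.31055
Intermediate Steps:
h(F) = 20*F (h(F) = 10*(2*F) = 20*F)
(-26 + h(-53))/(-1113 + 4610) = (-26 + 20*(-53))/(-1113 + 4610) = (-26 - 1060)/3497 = -1086*1/3497 = -1086/3497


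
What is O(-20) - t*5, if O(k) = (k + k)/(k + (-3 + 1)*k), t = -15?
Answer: 73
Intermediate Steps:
O(k) = -2 (O(k) = (2*k)/(k - 2*k) = (2*k)/((-k)) = (2*k)*(-1/k) = -2)
O(-20) - t*5 = -2 - (-15)*5 = -2 - 1*(-75) = -2 + 75 = 73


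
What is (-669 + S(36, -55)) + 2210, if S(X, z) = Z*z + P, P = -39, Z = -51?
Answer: 4307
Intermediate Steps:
S(X, z) = -39 - 51*z (S(X, z) = -51*z - 39 = -39 - 51*z)
(-669 + S(36, -55)) + 2210 = (-669 + (-39 - 51*(-55))) + 2210 = (-669 + (-39 + 2805)) + 2210 = (-669 + 2766) + 2210 = 2097 + 2210 = 4307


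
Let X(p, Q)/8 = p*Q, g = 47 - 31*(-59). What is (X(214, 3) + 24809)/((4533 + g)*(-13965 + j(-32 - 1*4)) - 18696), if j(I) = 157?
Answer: -29945/88514168 ≈ -0.00033831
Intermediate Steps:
g = 1876 (g = 47 + 1829 = 1876)
X(p, Q) = 8*Q*p (X(p, Q) = 8*(p*Q) = 8*(Q*p) = 8*Q*p)
(X(214, 3) + 24809)/((4533 + g)*(-13965 + j(-32 - 1*4)) - 18696) = (8*3*214 + 24809)/((4533 + 1876)*(-13965 + 157) - 18696) = (5136 + 24809)/(6409*(-13808) - 18696) = 29945/(-88495472 - 18696) = 29945/(-88514168) = 29945*(-1/88514168) = -29945/88514168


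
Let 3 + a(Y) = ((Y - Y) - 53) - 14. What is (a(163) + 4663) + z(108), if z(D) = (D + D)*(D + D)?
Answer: 51249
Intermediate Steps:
a(Y) = -70 (a(Y) = -3 + (((Y - Y) - 53) - 14) = -3 + ((0 - 53) - 14) = -3 + (-53 - 14) = -3 - 67 = -70)
z(D) = 4*D**2 (z(D) = (2*D)*(2*D) = 4*D**2)
(a(163) + 4663) + z(108) = (-70 + 4663) + 4*108**2 = 4593 + 4*11664 = 4593 + 46656 = 51249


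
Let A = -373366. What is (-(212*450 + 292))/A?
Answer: 47846/186683 ≈ 0.25630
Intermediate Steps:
(-(212*450 + 292))/A = -(212*450 + 292)/(-373366) = -(95400 + 292)*(-1/373366) = -1*95692*(-1/373366) = -95692*(-1/373366) = 47846/186683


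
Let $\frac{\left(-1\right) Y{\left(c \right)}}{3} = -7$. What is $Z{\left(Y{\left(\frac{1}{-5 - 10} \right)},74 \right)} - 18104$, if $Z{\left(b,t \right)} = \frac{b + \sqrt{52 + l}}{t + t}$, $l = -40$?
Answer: $- \frac{2679371}{148} + \frac{\sqrt{3}}{74} \approx -18104.0$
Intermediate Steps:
$Y{\left(c \right)} = 21$ ($Y{\left(c \right)} = \left(-3\right) \left(-7\right) = 21$)
$Z{\left(b,t \right)} = \frac{b + 2 \sqrt{3}}{2 t}$ ($Z{\left(b,t \right)} = \frac{b + \sqrt{52 - 40}}{t + t} = \frac{b + \sqrt{12}}{2 t} = \left(b + 2 \sqrt{3}\right) \frac{1}{2 t} = \frac{b + 2 \sqrt{3}}{2 t}$)
$Z{\left(Y{\left(\frac{1}{-5 - 10} \right)},74 \right)} - 18104 = \frac{\sqrt{3} + \frac{1}{2} \cdot 21}{74} - 18104 = \frac{\sqrt{3} + \frac{21}{2}}{74} - 18104 = \frac{\frac{21}{2} + \sqrt{3}}{74} - 18104 = \left(\frac{21}{148} + \frac{\sqrt{3}}{74}\right) - 18104 = - \frac{2679371}{148} + \frac{\sqrt{3}}{74}$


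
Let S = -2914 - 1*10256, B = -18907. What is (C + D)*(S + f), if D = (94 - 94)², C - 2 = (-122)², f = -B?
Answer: 85400982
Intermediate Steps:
S = -13170 (S = -2914 - 10256 = -13170)
f = 18907 (f = -1*(-18907) = 18907)
C = 14886 (C = 2 + (-122)² = 2 + 14884 = 14886)
D = 0 (D = 0² = 0)
(C + D)*(S + f) = (14886 + 0)*(-13170 + 18907) = 14886*5737 = 85400982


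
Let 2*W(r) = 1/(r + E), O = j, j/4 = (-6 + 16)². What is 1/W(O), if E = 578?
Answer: 1956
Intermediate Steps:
j = 400 (j = 4*(-6 + 16)² = 4*10² = 4*100 = 400)
O = 400
W(r) = 1/(2*(578 + r)) (W(r) = 1/(2*(r + 578)) = 1/(2*(578 + r)))
1/W(O) = 1/(1/(2*(578 + 400))) = 1/((½)/978) = 1/((½)*(1/978)) = 1/(1/1956) = 1956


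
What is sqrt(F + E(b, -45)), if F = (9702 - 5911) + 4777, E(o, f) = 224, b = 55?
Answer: 2*sqrt(2198) ≈ 93.766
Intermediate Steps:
F = 8568 (F = 3791 + 4777 = 8568)
sqrt(F + E(b, -45)) = sqrt(8568 + 224) = sqrt(8792) = 2*sqrt(2198)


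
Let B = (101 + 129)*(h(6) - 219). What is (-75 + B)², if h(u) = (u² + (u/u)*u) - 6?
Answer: 1777887225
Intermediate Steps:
h(u) = -6 + u + u² (h(u) = (u² + 1*u) - 6 = (u² + u) - 6 = (u + u²) - 6 = -6 + u + u²)
B = -42090 (B = (101 + 129)*((-6 + 6 + 6²) - 219) = 230*((-6 + 6 + 36) - 219) = 230*(36 - 219) = 230*(-183) = -42090)
(-75 + B)² = (-75 - 42090)² = (-42165)² = 1777887225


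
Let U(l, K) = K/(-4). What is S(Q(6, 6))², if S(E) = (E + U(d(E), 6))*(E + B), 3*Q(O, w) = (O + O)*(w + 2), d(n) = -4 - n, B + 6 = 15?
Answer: 6255001/4 ≈ 1.5638e+6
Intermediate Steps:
B = 9 (B = -6 + 15 = 9)
Q(O, w) = 2*O*(2 + w)/3 (Q(O, w) = ((O + O)*(w + 2))/3 = ((2*O)*(2 + w))/3 = (2*O*(2 + w))/3 = 2*O*(2 + w)/3)
U(l, K) = -K/4 (U(l, K) = K*(-¼) = -K/4)
S(E) = (9 + E)*(-3/2 + E) (S(E) = (E - ¼*6)*(E + 9) = (E - 3/2)*(9 + E) = (-3/2 + E)*(9 + E) = (9 + E)*(-3/2 + E))
S(Q(6, 6))² = (-27/2 + ((⅔)*6*(2 + 6))² + 15*((⅔)*6*(2 + 6))/2)² = (-27/2 + ((⅔)*6*8)² + 15*((⅔)*6*8)/2)² = (-27/2 + 32² + (15/2)*32)² = (-27/2 + 1024 + 240)² = (2501/2)² = 6255001/4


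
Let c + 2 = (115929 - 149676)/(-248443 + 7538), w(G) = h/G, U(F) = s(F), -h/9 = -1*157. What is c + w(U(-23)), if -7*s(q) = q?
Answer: 338926558/791545 ≈ 428.18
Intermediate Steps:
s(q) = -q/7
h = 1413 (h = -(-9)*157 = -9*(-157) = 1413)
U(F) = -F/7
w(G) = 1413/G
c = -64009/34415 (c = -2 + (115929 - 149676)/(-248443 + 7538) = -2 - 33747/(-240905) = -2 - 33747*(-1/240905) = -2 + 4821/34415 = -64009/34415 ≈ -1.8599)
c + w(U(-23)) = -64009/34415 + 1413/((-1/7*(-23))) = -64009/34415 + 1413/(23/7) = -64009/34415 + 1413*(7/23) = -64009/34415 + 9891/23 = 338926558/791545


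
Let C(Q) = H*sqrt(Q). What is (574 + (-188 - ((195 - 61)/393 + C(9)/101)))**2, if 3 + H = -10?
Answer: 234803247070681/1575534249 ≈ 1.4903e+5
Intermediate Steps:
H = -13 (H = -3 - 10 = -13)
C(Q) = -13*sqrt(Q)
(574 + (-188 - ((195 - 61)/393 + C(9)/101)))**2 = (574 + (-188 - ((195 - 61)/393 - 13*sqrt(9)/101)))**2 = (574 + (-188 - (134*(1/393) - 13*3*(1/101))))**2 = (574 + (-188 - (134/393 - 39*1/101)))**2 = (574 + (-188 - (134/393 - 39/101)))**2 = (574 + (-188 - 1*(-1793/39693)))**2 = (574 + (-188 + 1793/39693))**2 = (574 - 7460491/39693)**2 = (15323291/39693)**2 = 234803247070681/1575534249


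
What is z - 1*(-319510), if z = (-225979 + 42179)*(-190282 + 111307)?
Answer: 14515924510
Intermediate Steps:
z = 14515605000 (z = -183800*(-78975) = 14515605000)
z - 1*(-319510) = 14515605000 - 1*(-319510) = 14515605000 + 319510 = 14515924510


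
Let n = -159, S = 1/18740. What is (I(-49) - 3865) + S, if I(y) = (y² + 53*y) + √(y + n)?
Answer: -76103139/18740 + 4*I*√13 ≈ -4061.0 + 14.422*I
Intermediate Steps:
S = 1/18740 ≈ 5.3362e-5
I(y) = y² + √(-159 + y) + 53*y (I(y) = (y² + 53*y) + √(y - 159) = (y² + 53*y) + √(-159 + y) = y² + √(-159 + y) + 53*y)
(I(-49) - 3865) + S = (((-49)² + √(-159 - 49) + 53*(-49)) - 3865) + 1/18740 = ((2401 + √(-208) - 2597) - 3865) + 1/18740 = ((2401 + 4*I*√13 - 2597) - 3865) + 1/18740 = ((-196 + 4*I*√13) - 3865) + 1/18740 = (-4061 + 4*I*√13) + 1/18740 = -76103139/18740 + 4*I*√13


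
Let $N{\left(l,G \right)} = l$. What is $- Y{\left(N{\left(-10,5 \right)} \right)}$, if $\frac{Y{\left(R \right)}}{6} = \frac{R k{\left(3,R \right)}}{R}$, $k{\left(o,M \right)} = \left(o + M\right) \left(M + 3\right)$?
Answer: $-294$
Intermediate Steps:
$k{\left(o,M \right)} = \left(3 + M\right) \left(M + o\right)$ ($k{\left(o,M \right)} = \left(M + o\right) \left(3 + M\right) = \left(3 + M\right) \left(M + o\right)$)
$Y{\left(R \right)} = 54 + 6 R^{2} + 36 R$ ($Y{\left(R \right)} = 6 \frac{R \left(R^{2} + 3 R + 3 \cdot 3 + R 3\right)}{R} = 6 \frac{R \left(R^{2} + 3 R + 9 + 3 R\right)}{R} = 6 \frac{R \left(9 + R^{2} + 6 R\right)}{R} = 6 \left(9 + R^{2} + 6 R\right) = 54 + 6 R^{2} + 36 R$)
$- Y{\left(N{\left(-10,5 \right)} \right)} = - (54 + 6 \left(-10\right)^{2} + 36 \left(-10\right)) = - (54 + 6 \cdot 100 - 360) = - (54 + 600 - 360) = \left(-1\right) 294 = -294$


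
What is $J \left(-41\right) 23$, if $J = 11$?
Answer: $-10373$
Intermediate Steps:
$J \left(-41\right) 23 = 11 \left(-41\right) 23 = \left(-451\right) 23 = -10373$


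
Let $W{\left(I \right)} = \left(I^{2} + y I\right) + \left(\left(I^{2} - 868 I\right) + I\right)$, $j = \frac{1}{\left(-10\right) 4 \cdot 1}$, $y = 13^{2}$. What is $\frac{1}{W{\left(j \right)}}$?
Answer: $\frac{800}{13961} \approx 0.057302$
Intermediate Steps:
$y = 169$
$j = - \frac{1}{40}$ ($j = \frac{1}{\left(-40\right) 1} = \frac{1}{-40} = - \frac{1}{40} \approx -0.025$)
$W{\left(I \right)} = - 698 I + 2 I^{2}$ ($W{\left(I \right)} = \left(I^{2} + 169 I\right) + \left(\left(I^{2} - 868 I\right) + I\right) = \left(I^{2} + 169 I\right) + \left(I^{2} - 867 I\right) = - 698 I + 2 I^{2}$)
$\frac{1}{W{\left(j \right)}} = \frac{1}{2 \left(- \frac{1}{40}\right) \left(-349 - \frac{1}{40}\right)} = \frac{1}{2 \left(- \frac{1}{40}\right) \left(- \frac{13961}{40}\right)} = \frac{1}{\frac{13961}{800}} = \frac{800}{13961}$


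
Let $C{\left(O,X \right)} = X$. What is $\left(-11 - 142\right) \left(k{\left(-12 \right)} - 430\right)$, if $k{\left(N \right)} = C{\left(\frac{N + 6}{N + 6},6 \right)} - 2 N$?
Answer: $61200$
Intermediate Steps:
$k{\left(N \right)} = 6 - 2 N$
$\left(-11 - 142\right) \left(k{\left(-12 \right)} - 430\right) = \left(-11 - 142\right) \left(\left(6 - -24\right) - 430\right) = - 153 \left(\left(6 + 24\right) - 430\right) = - 153 \left(30 - 430\right) = \left(-153\right) \left(-400\right) = 61200$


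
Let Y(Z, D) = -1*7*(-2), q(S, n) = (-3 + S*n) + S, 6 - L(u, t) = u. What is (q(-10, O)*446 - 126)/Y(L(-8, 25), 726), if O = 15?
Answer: -36412/7 ≈ -5201.7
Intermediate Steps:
L(u, t) = 6 - u
q(S, n) = -3 + S + S*n
Y(Z, D) = 14 (Y(Z, D) = -7*(-2) = 14)
(q(-10, O)*446 - 126)/Y(L(-8, 25), 726) = ((-3 - 10 - 10*15)*446 - 126)/14 = ((-3 - 10 - 150)*446 - 126)*(1/14) = (-163*446 - 126)*(1/14) = (-72698 - 126)*(1/14) = -72824*1/14 = -36412/7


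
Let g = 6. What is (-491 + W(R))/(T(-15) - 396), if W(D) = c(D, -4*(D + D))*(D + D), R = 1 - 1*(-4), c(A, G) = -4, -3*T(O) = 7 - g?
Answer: 1593/1189 ≈ 1.3398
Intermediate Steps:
T(O) = -1/3 (T(O) = -(7 - 1*6)/3 = -(7 - 6)/3 = -1/3*1 = -1/3)
R = 5 (R = 1 + 4 = 5)
W(D) = -8*D (W(D) = -4*(D + D) = -8*D)
(-491 + W(R))/(T(-15) - 396) = (-491 - 8*5)/(-1/3 - 396) = (-491 - 40)/(-1189/3) = -531*(-3/1189) = 1593/1189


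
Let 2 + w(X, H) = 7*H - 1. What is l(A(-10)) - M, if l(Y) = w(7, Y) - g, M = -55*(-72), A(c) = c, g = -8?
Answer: -4025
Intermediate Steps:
M = 3960
w(X, H) = -3 + 7*H (w(X, H) = -2 + (7*H - 1) = -2 + (-1 + 7*H) = -3 + 7*H)
l(Y) = 5 + 7*Y (l(Y) = (-3 + 7*Y) - 1*(-8) = (-3 + 7*Y) + 8 = 5 + 7*Y)
l(A(-10)) - M = (5 + 7*(-10)) - 1*3960 = (5 - 70) - 3960 = -65 - 3960 = -4025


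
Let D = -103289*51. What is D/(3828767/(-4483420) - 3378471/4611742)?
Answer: 54458876953554307980/16402195016467 ≈ 3.3202e+6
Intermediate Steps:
D = -5267739
D/(3828767/(-4483420) - 3378471/4611742) = -5267739/(3828767/(-4483420) - 3378471/4611742) = -5267739/(3828767*(-1/4483420) - 3378471*1/4611742) = -5267739/(-3828767/4483420 - 3378471/4611742) = -5267739/(-16402195016467/10338188158820) = -5267739*(-10338188158820/16402195016467) = 54458876953554307980/16402195016467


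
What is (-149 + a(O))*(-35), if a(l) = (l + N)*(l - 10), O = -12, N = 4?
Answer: -945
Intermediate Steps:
a(l) = (-10 + l)*(4 + l) (a(l) = (l + 4)*(l - 10) = (4 + l)*(-10 + l) = (-10 + l)*(4 + l))
(-149 + a(O))*(-35) = (-149 + (-40 + (-12)² - 6*(-12)))*(-35) = (-149 + (-40 + 144 + 72))*(-35) = (-149 + 176)*(-35) = 27*(-35) = -945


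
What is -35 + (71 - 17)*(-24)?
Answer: -1331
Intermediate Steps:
-35 + (71 - 17)*(-24) = -35 + 54*(-24) = -35 - 1296 = -1331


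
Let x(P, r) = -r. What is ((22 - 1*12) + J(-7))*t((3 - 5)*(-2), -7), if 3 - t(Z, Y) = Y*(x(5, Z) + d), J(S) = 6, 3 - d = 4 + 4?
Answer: -960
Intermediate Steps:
d = -5 (d = 3 - (4 + 4) = 3 - 1*8 = 3 - 8 = -5)
t(Z, Y) = 3 - Y*(-5 - Z) (t(Z, Y) = 3 - Y*(-Z - 5) = 3 - Y*(-5 - Z))
((22 - 1*12) + J(-7))*t((3 - 5)*(-2), -7) = ((22 - 1*12) + 6)*(3 + 5*(-7) - 7*(3 - 5)*(-2)) = ((22 - 12) + 6)*(3 - 35 - (-14)*(-2)) = (10 + 6)*(3 - 35 - 7*4) = 16*(3 - 35 - 28) = 16*(-60) = -960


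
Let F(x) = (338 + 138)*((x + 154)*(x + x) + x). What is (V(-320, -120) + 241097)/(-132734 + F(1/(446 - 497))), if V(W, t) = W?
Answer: -36838881/20749498 ≈ -1.7754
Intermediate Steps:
F(x) = 476*x + 952*x*(154 + x) (F(x) = 476*((154 + x)*(2*x) + x) = 476*(2*x*(154 + x) + x) = 476*(x + 2*x*(154 + x)) = 476*x + 952*x*(154 + x))
(V(-320, -120) + 241097)/(-132734 + F(1/(446 - 497))) = (-320 + 241097)/(-132734 + 476*(309 + 2/(446 - 497))/(446 - 497)) = 240777/(-132734 + 476*(309 + 2/(-51))/(-51)) = 240777/(-132734 + 476*(-1/51)*(309 + 2*(-1/51))) = 240777/(-132734 + 476*(-1/51)*(309 - 2/51)) = 240777/(-132734 + 476*(-1/51)*(15757/51)) = 240777/(-132734 - 441196/153) = 240777/(-20749498/153) = 240777*(-153/20749498) = -36838881/20749498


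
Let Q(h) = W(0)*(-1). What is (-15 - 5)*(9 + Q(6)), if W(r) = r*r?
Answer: -180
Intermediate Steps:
W(r) = r²
Q(h) = 0 (Q(h) = 0²*(-1) = 0*(-1) = 0)
(-15 - 5)*(9 + Q(6)) = (-15 - 5)*(9 + 0) = -20*9 = -180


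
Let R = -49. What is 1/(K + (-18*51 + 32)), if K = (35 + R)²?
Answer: -1/690 ≈ -0.0014493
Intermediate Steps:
K = 196 (K = (35 - 49)² = (-14)² = 196)
1/(K + (-18*51 + 32)) = 1/(196 + (-18*51 + 32)) = 1/(196 + (-918 + 32)) = 1/(196 - 886) = 1/(-690) = -1/690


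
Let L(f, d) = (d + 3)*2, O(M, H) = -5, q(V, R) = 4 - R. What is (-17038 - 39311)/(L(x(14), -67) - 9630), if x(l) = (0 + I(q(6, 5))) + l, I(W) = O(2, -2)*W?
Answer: 56349/9758 ≈ 5.7746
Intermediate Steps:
I(W) = -5*W
x(l) = 5 + l (x(l) = (0 - 5*(4 - 1*5)) + l = (0 - 5*(4 - 5)) + l = (0 - 5*(-1)) + l = (0 + 5) + l = 5 + l)
L(f, d) = 6 + 2*d (L(f, d) = (3 + d)*2 = 6 + 2*d)
(-17038 - 39311)/(L(x(14), -67) - 9630) = (-17038 - 39311)/((6 + 2*(-67)) - 9630) = -56349/((6 - 134) - 9630) = -56349/(-128 - 9630) = -56349/(-9758) = -56349*(-1/9758) = 56349/9758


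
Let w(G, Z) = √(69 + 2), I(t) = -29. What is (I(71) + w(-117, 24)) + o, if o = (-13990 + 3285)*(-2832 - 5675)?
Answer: 91067406 + √71 ≈ 9.1067e+7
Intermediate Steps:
w(G, Z) = √71
o = 91067435 (o = -10705*(-8507) = 91067435)
(I(71) + w(-117, 24)) + o = (-29 + √71) + 91067435 = 91067406 + √71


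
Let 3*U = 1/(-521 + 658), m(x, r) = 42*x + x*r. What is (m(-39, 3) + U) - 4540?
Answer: -2587244/411 ≈ -6295.0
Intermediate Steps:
m(x, r) = 42*x + r*x
U = 1/411 (U = 1/(3*(-521 + 658)) = (⅓)/137 = (⅓)*(1/137) = 1/411 ≈ 0.0024331)
(m(-39, 3) + U) - 4540 = (-39*(42 + 3) + 1/411) - 4540 = (-39*45 + 1/411) - 4540 = (-1755 + 1/411) - 4540 = -721304/411 - 4540 = -2587244/411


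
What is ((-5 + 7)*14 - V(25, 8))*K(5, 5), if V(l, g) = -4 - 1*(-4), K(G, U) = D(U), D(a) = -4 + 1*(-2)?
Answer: -168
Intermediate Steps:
D(a) = -6 (D(a) = -4 - 2 = -6)
K(G, U) = -6
V(l, g) = 0 (V(l, g) = -4 + 4 = 0)
((-5 + 7)*14 - V(25, 8))*K(5, 5) = ((-5 + 7)*14 - 1*0)*(-6) = (2*14 + 0)*(-6) = (28 + 0)*(-6) = 28*(-6) = -168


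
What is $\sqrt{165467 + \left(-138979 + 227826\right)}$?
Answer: $\sqrt{254314} \approx 504.3$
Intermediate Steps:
$\sqrt{165467 + \left(-138979 + 227826\right)} = \sqrt{165467 + 88847} = \sqrt{254314}$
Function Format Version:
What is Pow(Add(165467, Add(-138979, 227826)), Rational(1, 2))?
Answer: Pow(254314, Rational(1, 2)) ≈ 504.30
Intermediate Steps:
Pow(Add(165467, Add(-138979, 227826)), Rational(1, 2)) = Pow(Add(165467, 88847), Rational(1, 2)) = Pow(254314, Rational(1, 2))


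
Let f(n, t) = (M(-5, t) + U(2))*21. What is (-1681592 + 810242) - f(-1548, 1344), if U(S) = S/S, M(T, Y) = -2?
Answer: -871329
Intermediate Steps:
U(S) = 1
f(n, t) = -21 (f(n, t) = (-2 + 1)*21 = -1*21 = -21)
(-1681592 + 810242) - f(-1548, 1344) = (-1681592 + 810242) - 1*(-21) = -871350 + 21 = -871329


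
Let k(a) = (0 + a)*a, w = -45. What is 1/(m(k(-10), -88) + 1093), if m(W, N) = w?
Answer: 1/1048 ≈ 0.00095420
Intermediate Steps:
k(a) = a² (k(a) = a*a = a²)
m(W, N) = -45
1/(m(k(-10), -88) + 1093) = 1/(-45 + 1093) = 1/1048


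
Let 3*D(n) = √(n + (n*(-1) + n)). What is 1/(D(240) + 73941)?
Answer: 221823/16401814363 - 4*√15/16401814363 ≈ 1.3523e-5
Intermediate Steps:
D(n) = √n/3 (D(n) = √(n + (n*(-1) + n))/3 = √(n + (-n + n))/3 = √(n + 0)/3 = √n/3)
1/(D(240) + 73941) = 1/(√240/3 + 73941) = 1/((4*√15)/3 + 73941) = 1/(4*√15/3 + 73941) = 1/(73941 + 4*√15/3)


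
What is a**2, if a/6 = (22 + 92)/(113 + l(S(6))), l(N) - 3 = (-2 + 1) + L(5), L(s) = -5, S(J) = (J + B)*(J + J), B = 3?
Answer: 116964/3025 ≈ 38.666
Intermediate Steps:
S(J) = 2*J*(3 + J) (S(J) = (J + 3)*(J + J) = (3 + J)*(2*J) = 2*J*(3 + J))
l(N) = -3 (l(N) = 3 + ((-2 + 1) - 5) = 3 + (-1 - 5) = 3 - 6 = -3)
a = 342/55 (a = 6*((22 + 92)/(113 - 3)) = 6*(114/110) = 6*(114*(1/110)) = 6*(57/55) = 342/55 ≈ 6.2182)
a**2 = (342/55)**2 = 116964/3025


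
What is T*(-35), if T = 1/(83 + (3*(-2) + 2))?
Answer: -35/79 ≈ -0.44304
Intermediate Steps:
T = 1/79 (T = 1/(83 + (-6 + 2)) = 1/(83 - 4) = 1/79 ≈ 0.012658)
T*(-35) = (1/79)*(-35) = -35/79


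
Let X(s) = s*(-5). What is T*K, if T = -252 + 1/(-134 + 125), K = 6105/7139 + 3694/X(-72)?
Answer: -2946530207/1051380 ≈ -2802.5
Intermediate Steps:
X(s) = -5*s
K = 1298603/116820 (K = 6105/7139 + 3694/((-5*(-72))) = 6105*(1/7139) + 3694/360 = 555/649 + 3694*(1/360) = 555/649 + 1847/180 = 1298603/116820 ≈ 11.116)
T = -2269/9 (T = -252 + 1/(-9) = -252 - 1/9 = -2269/9 ≈ -252.11)
T*K = -2269/9*1298603/116820 = -2946530207/1051380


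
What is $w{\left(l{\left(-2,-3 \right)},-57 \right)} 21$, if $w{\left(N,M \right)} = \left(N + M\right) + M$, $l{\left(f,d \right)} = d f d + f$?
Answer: $-2814$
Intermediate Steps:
$l{\left(f,d \right)} = f + f d^{2}$ ($l{\left(f,d \right)} = f d^{2} + f = f + f d^{2}$)
$w{\left(N,M \right)} = N + 2 M$ ($w{\left(N,M \right)} = \left(M + N\right) + M = N + 2 M$)
$w{\left(l{\left(-2,-3 \right)},-57 \right)} 21 = \left(- 2 \left(1 + \left(-3\right)^{2}\right) + 2 \left(-57\right)\right) 21 = \left(- 2 \left(1 + 9\right) - 114\right) 21 = \left(\left(-2\right) 10 - 114\right) 21 = \left(-20 - 114\right) 21 = \left(-134\right) 21 = -2814$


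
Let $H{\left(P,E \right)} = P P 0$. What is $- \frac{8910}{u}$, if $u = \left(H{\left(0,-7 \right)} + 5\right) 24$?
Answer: $- \frac{297}{4} \approx -74.25$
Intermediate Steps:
$H{\left(P,E \right)} = 0$ ($H{\left(P,E \right)} = P^{2} \cdot 0 = 0$)
$u = 120$ ($u = \left(0 + 5\right) 24 = 5 \cdot 24 = 120$)
$- \frac{8910}{u} = - \frac{8910}{120} = \left(-8910\right) \frac{1}{120} = - \frac{297}{4}$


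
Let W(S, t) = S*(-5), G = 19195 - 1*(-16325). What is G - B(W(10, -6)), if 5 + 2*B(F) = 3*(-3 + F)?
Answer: 35602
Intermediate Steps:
G = 35520 (G = 19195 + 16325 = 35520)
W(S, t) = -5*S
B(F) = -7 + 3*F/2 (B(F) = -5/2 + (3*(-3 + F))/2 = -5/2 + (-9 + 3*F)/2 = -5/2 + (-9/2 + 3*F/2) = -7 + 3*F/2)
G - B(W(10, -6)) = 35520 - (-7 + 3*(-5*10)/2) = 35520 - (-7 + (3/2)*(-50)) = 35520 - (-7 - 75) = 35520 - 1*(-82) = 35520 + 82 = 35602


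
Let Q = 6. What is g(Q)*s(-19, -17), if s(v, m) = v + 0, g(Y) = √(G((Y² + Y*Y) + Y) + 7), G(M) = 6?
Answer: -19*√13 ≈ -68.505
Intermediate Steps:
g(Y) = √13 (g(Y) = √(6 + 7) = √13)
s(v, m) = v
g(Q)*s(-19, -17) = √13*(-19) = -19*√13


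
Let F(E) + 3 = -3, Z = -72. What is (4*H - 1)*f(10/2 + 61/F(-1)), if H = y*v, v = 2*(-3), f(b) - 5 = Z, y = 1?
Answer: 1675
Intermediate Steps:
F(E) = -6 (F(E) = -3 - 3 = -6)
f(b) = -67 (f(b) = 5 - 72 = -67)
v = -6
H = -6 (H = 1*(-6) = -6)
(4*H - 1)*f(10/2 + 61/F(-1)) = (4*(-6) - 1)*(-67) = (-24 - 1)*(-67) = -25*(-67) = 1675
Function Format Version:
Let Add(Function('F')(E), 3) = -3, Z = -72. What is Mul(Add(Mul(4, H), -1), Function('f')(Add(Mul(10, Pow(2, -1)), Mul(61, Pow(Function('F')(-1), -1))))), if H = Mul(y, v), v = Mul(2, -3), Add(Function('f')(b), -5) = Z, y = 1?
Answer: 1675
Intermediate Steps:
Function('F')(E) = -6 (Function('F')(E) = Add(-3, -3) = -6)
Function('f')(b) = -67 (Function('f')(b) = Add(5, -72) = -67)
v = -6
H = -6 (H = Mul(1, -6) = -6)
Mul(Add(Mul(4, H), -1), Function('f')(Add(Mul(10, Pow(2, -1)), Mul(61, Pow(Function('F')(-1), -1))))) = Mul(Add(Mul(4, -6), -1), -67) = Mul(Add(-24, -1), -67) = Mul(-25, -67) = 1675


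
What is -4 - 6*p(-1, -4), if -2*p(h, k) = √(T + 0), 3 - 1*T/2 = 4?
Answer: -4 + 3*I*√2 ≈ -4.0 + 4.2426*I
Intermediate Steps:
T = -2 (T = 6 - 2*4 = 6 - 8 = -2)
p(h, k) = -I*√2/2 (p(h, k) = -√(-2 + 0)/2 = -I*√2/2)
-4 - 6*p(-1, -4) = -4 - (-3)*I*√2 = -4 + 3*I*√2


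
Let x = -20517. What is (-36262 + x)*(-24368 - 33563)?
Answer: 3289264249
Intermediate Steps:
(-36262 + x)*(-24368 - 33563) = (-36262 - 20517)*(-24368 - 33563) = -56779*(-57931) = 3289264249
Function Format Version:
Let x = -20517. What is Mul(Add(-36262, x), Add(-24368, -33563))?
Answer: 3289264249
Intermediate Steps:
Mul(Add(-36262, x), Add(-24368, -33563)) = Mul(Add(-36262, -20517), Add(-24368, -33563)) = Mul(-56779, -57931) = 3289264249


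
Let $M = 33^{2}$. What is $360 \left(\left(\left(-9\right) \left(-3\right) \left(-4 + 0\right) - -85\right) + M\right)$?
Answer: $383760$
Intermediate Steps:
$M = 1089$
$360 \left(\left(\left(-9\right) \left(-3\right) \left(-4 + 0\right) - -85\right) + M\right) = 360 \left(\left(\left(-9\right) \left(-3\right) \left(-4 + 0\right) - -85\right) + 1089\right) = 360 \left(\left(27 \left(-4\right) + 85\right) + 1089\right) = 360 \left(\left(-108 + 85\right) + 1089\right) = 360 \left(-23 + 1089\right) = 360 \cdot 1066 = 383760$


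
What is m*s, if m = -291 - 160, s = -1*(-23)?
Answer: -10373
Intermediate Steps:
s = 23
m = -451
m*s = -451*23 = -10373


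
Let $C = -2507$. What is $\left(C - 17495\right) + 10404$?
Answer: $-9598$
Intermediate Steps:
$\left(C - 17495\right) + 10404 = \left(-2507 - 17495\right) + 10404 = -20002 + 10404 = -9598$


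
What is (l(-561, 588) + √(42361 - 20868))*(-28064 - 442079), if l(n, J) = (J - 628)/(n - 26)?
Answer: -18805720/587 - 470143*√21493 ≈ -6.8957e+7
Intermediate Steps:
l(n, J) = (-628 + J)/(-26 + n)
(l(-561, 588) + √(42361 - 20868))*(-28064 - 442079) = ((-628 + 588)/(-26 - 561) + √(42361 - 20868))*(-28064 - 442079) = (-40/(-587) + √21493)*(-470143) = (-1/587*(-40) + √21493)*(-470143) = (40/587 + √21493)*(-470143) = -18805720/587 - 470143*√21493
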